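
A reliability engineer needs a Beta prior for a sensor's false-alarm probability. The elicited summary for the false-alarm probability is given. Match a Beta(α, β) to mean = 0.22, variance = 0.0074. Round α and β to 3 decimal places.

α = 4.882, β = 17.308

By moment matching, α+β = μ(1−μ)/σ² − 1 = (0.22·0.78)/0.0074 − 1 = 23.1892 − 1 = 22.1892.
Since α/(α+β) = μ, α = 0.22·22.1892 = 4.882 and β = 0.78·22.1892 = 17.308.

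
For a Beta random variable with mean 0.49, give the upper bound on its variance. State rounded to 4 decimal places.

0.2499

Var = μ(1−μ)/(α+β+1), which approaches μ(1−μ) as α+β → 0.
So the supremum is μ(1−μ) = 0.49×0.51 = 0.2499.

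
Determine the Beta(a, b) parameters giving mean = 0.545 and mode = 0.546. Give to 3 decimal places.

a = 50.140, b = 41.860

Let s = a+b. Mean gives a = μs = 0.545s; mode gives (a−1)/(s−2) = 0.546.
Substituting: 0.545s − 1 = 0.546(s−2) = 0.546s − 1.092, so -0.001s = -0.092 and s = 92.0000.
Then a = 0.545×92.0000 = 50.140 and b = s−a = 41.860.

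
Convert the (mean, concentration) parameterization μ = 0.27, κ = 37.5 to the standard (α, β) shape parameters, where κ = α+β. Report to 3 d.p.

α = 10.125, β = 27.375

α = μκ = 0.27×37.5 = 10.125 and β = (1−μ)κ = 0.73×37.5 = 27.375.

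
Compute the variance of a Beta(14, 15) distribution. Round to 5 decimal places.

Var = αβ/[(α+β)²(α+β+1)] = (14×15)/(29²×30) = 210/25230 = 0.00832.

0.00832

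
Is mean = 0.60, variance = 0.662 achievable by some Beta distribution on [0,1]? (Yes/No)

The Beta variance bound is σ² < μ(1−μ).
Here μ(1−μ) = 0.60×0.40 = 0.2400, and 0.662 ≥ 0.2400.

No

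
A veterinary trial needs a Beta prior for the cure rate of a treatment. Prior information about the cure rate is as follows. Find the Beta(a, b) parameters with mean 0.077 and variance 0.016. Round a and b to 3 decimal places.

a = 0.265, b = 3.177

Write ν = a+b; then a = μν and Var = μ(1−μ)/(ν+1).
ν = μ(1−μ)/Var − 1 = 0.071071/0.016 − 1 = 3.4419.
a = 0.077·3.4419 = 0.265, b = 0.923·3.4419 = 3.177.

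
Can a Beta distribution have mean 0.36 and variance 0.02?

Yes

For any Beta, Var(X) < E[X]·(1−E[X]).
Here μ(1−μ) = 0.36×0.64 = 0.2304, and 0.02 < 0.2304.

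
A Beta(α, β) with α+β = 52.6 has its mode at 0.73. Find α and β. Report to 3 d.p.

α = 37.938, β = 14.662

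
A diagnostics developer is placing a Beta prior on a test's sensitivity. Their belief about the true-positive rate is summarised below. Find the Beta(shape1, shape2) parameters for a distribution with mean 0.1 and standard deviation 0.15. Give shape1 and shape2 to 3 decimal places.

Variance = 0.15² = 0.0225. The moment-matching identity shape1+shape2 = μ(1−μ)/Var − 1 gives
shape1+shape2 = 0.09/0.0225 − 1 = 3.0000, so shape1 = μ·3.0000 = 0.300 and shape2 = (1−μ)·3.0000 = 2.700.

shape1 = 0.300, shape2 = 2.700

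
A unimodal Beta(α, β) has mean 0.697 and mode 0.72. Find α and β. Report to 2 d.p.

α = 13.33, β = 5.80

Let s = α+β. Mean gives α = μs = 0.697s; mode gives (α−1)/(s−2) = 0.72.
Substituting: 0.697s − 1 = 0.72(s−2) = 0.72s − 1.44, so -0.023s = -0.44 and s = 19.1304.
Then α = 0.697×19.1304 = 13.33 and β = s−α = 5.80.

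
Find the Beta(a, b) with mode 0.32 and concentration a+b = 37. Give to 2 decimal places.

a = 12.20, b = 24.80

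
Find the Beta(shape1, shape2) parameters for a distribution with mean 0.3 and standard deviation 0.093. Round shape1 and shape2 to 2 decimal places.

First σ² = 0.008649. Setting shape1 = μn, shape2 = (1−μ)n with n = shape1+shape2,
μ(1−μ)/(n+1) = 0.008649 ⇒ n+1 = 0.21/0.008649 = 24.2803 ⇒ n = 23.2803.
Hence shape1 = 0.3×23.2803 = 6.98, shape2 = 0.7×23.2803 = 16.30.

shape1 = 6.98, shape2 = 16.30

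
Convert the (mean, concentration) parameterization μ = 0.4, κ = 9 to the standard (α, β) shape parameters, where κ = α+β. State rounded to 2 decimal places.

α = μκ = 0.4×9 = 3.60 and β = (1−μ)κ = 0.6×9 = 5.40.

α = 3.60, β = 5.40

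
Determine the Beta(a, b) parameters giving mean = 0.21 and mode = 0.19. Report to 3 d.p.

a = 6.510, b = 24.490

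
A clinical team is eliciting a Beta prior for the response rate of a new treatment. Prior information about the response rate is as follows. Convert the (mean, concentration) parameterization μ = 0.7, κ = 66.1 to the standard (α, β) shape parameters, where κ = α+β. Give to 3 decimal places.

α = 46.270, β = 19.830

Split κ in proportion μ : (1−μ): α = 0.7·66.1 = 46.270, β = 66.1 − 46.270 = 19.830.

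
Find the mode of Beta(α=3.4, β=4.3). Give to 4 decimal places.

0.4211

With α,β > 1, mode = (α−1)/(α+β−2) = 2.4/5.7 = 0.4211.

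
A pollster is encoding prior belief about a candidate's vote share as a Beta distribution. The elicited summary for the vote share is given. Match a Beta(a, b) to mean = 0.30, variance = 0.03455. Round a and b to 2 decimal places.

a = 1.52, b = 3.55

Let s = a+b. The Beta variance is μ(1−μ)/(s+1).
So s+1 = μ(1−μ)/σ² = (0.30×0.70)/0.03455 = 0.2100/0.03455 = 6.0781, giving s = 5.0781.
Then a = μs = 0.30×5.0781 = 1.52 and b = (1−μ)s = 0.70×5.0781 = 3.55.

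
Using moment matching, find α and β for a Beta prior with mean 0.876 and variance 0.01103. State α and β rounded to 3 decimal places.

Let s = α+β. The Beta variance is μ(1−μ)/(s+1).
So s+1 = μ(1−μ)/σ² = (0.876×0.124)/0.01103 = 0.108624/0.01103 = 9.8481, giving s = 8.8481.
Then α = μs = 0.876×8.8481 = 7.751 and β = (1−μ)s = 0.124×8.8481 = 1.097.

α = 7.751, β = 1.097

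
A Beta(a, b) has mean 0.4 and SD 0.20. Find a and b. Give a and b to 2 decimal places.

a = 2.00, b = 3.00

Variance = 0.20² = 0.0400. The moment-matching identity a+b = μ(1−μ)/Var − 1 gives
a+b = 0.24/0.0400 − 1 = 5.0000, so a = μ·5.0000 = 2.00 and b = (1−μ)·5.0000 = 3.00.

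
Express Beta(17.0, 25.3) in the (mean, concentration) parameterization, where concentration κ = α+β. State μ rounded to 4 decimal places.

κ = α+β = 17.0+25.3 = 42.3; μ = α/κ = 17.0/42.3 = 0.4019.

μ = 0.4019, κ = 42.3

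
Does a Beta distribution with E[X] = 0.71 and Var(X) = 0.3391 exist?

No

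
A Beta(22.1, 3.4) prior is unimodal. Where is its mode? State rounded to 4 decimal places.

0.8979

With α,β > 1, mode = (α−1)/(α+β−2) = 21.1/23.5 = 0.8979.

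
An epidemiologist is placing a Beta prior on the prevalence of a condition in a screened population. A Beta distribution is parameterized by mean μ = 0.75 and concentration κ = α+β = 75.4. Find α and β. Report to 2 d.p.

α = μκ = 0.75×75.4 = 56.55 and β = (1−μ)κ = 0.25×75.4 = 18.85.

α = 56.55, β = 18.85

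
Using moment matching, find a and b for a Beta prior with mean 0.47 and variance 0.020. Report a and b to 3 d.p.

Let s = a+b. The Beta variance is μ(1−μ)/(s+1).
So s+1 = μ(1−μ)/σ² = (0.47×0.53)/0.020 = 0.2491/0.020 = 12.4550, giving s = 11.4550.
Then a = μs = 0.47×11.4550 = 5.384 and b = (1−μ)s = 0.53×11.4550 = 6.071.

a = 5.384, b = 6.071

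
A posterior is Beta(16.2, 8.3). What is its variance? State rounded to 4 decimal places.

0.0088

α+β = 24.5 and αβ = 134.46, so Var = αβ/[(α+β)²(α+β+1)] = 134.46/15306.375 = 0.0088.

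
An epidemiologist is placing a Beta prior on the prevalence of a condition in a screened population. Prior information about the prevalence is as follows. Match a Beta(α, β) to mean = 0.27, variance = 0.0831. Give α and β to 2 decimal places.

α = 0.37, β = 1.00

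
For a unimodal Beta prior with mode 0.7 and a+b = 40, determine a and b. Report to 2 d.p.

a = 27.60, b = 12.40

For a,b>1 the mode is (a−1)/(a+b−2), so a = mode·(κ−2)+1 = 0.7×38+1 = 27.60.
And b = (1−mode)·(κ−2)+1 = 0.3×38+1 = 12.40.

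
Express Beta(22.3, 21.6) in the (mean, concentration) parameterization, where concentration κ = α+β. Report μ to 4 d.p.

μ = 0.5080, κ = 43.9

κ = α+β = 22.3+21.6 = 43.9; μ = α/κ = 22.3/43.9 = 0.5080.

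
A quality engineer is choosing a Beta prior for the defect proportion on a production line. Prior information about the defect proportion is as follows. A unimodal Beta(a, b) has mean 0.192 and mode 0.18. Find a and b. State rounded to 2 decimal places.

a = 10.24, b = 43.09

With s = a+b: μ = a/s and mode = (a−1)/(s−2). Eliminating a = μs,
μs − 1 = m(s−2) ⇒ s(μ−m) = 1−2m ⇒ s = 0.64/0.012 = 53.3333.
So a = μs = 10.24, b = (1−μ)s = 43.09.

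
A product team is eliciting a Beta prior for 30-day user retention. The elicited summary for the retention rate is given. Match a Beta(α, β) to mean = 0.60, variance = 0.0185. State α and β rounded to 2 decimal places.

By moment matching, α+β = μ(1−μ)/σ² − 1 = (0.60·0.40)/0.0185 − 1 = 12.9730 − 1 = 11.9730.
Since α/(α+β) = μ, α = 0.60·11.9730 = 7.18 and β = 0.40·11.9730 = 4.79.

α = 7.18, β = 4.79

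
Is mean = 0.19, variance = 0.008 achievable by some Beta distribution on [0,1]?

The Beta variance bound is σ² < μ(1−μ).
Here μ(1−μ) = 0.19×0.81 = 0.1539, and 0.008 < 0.1539.

Yes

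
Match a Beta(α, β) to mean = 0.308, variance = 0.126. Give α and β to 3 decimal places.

α = 0.213, β = 0.479

By moment matching, α+β = μ(1−μ)/σ² − 1 = (0.308·0.692)/0.126 − 1 = 1.6916 − 1 = 0.6916.
Since α/(α+β) = μ, α = 0.308·0.6916 = 0.213 and β = 0.692·0.6916 = 0.479.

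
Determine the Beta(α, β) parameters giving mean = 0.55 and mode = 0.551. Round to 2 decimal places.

With s = α+β: μ = α/s and mode = (α−1)/(s−2). Eliminating α = μs,
μs − 1 = m(s−2) ⇒ s(μ−m) = 1−2m ⇒ s = -0.102/-0.001 = 102.0000.
So α = μs = 56.10, β = (1−μ)s = 45.90.

α = 56.10, β = 45.90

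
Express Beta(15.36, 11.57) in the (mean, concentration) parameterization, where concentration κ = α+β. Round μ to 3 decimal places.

μ = 0.570, κ = 26.93

κ = α+β = 15.36+11.57 = 26.93; μ = α/κ = 15.36/26.93 = 0.570.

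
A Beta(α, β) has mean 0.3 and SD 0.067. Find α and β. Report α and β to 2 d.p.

α = 13.73, β = 32.05

Variance = 0.067² = 0.004489. The moment-matching identity α+β = μ(1−μ)/Var − 1 gives
α+β = 0.21/0.004489 − 1 = 45.7810, so α = μ·45.7810 = 13.73 and β = (1−μ)·45.7810 = 32.05.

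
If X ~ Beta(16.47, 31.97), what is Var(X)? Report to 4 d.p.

μ = 16.47/48.44 = 0.340008; Var = μ(1−μ)/(α+β+1) = 0.2244026/49.44 = 0.0045.

0.0045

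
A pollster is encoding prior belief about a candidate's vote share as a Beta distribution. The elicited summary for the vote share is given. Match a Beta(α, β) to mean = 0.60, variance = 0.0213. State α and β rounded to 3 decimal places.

α = 6.161, β = 4.107

Write ν = α+β; then α = μν and Var = μ(1−μ)/(ν+1).
ν = μ(1−μ)/Var − 1 = 0.2400/0.0213 − 1 = 10.2676.
α = 0.60·10.2676 = 6.161, β = 0.40·10.2676 = 4.107.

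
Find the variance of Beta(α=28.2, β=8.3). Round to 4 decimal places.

0.0047

α+β = 36.5 and αβ = 234.06, so Var = αβ/[(α+β)²(α+β+1)] = 234.06/49959.375 = 0.0047.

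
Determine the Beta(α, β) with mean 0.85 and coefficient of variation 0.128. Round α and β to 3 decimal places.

α = 8.305, β = 1.466

Var = (CV·μ)² = (0.128×0.85)² = 0.011837.
α+β = μ(1−μ)/Var − 1 = 0.1275/0.011837 − 1 = 9.7709.
Thus α = 0.85·9.7709 = 8.305 and β = 0.15·9.7709 = 1.466.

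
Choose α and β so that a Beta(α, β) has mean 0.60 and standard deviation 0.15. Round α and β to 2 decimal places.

α = 5.80, β = 3.87

σ² = 0.15² = 0.0225.
With s = α+β, Var = μ(1−μ)/(s+1), so s+1 = (0.60×0.40)/0.0225 = 10.6667 and s = 9.6667.
α = μs = 5.80, β = (1−μ)s = 3.87.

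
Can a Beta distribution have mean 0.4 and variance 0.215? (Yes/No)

Yes

The Beta variance bound is σ² < μ(1−μ).
Here μ(1−μ) = 0.4×0.6 = 0.24, and 0.215 < 0.24.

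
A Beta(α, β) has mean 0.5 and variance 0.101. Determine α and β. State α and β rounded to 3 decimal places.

α = 0.738, β = 0.738

Let s = α+β. The Beta variance is μ(1−μ)/(s+1).
So s+1 = μ(1−μ)/σ² = (0.5×0.5)/0.101 = 0.25/0.101 = 2.4752, giving s = 1.4752.
Then α = μs = 0.5×1.4752 = 0.738 and β = (1−μ)s = 0.5×1.4752 = 0.738.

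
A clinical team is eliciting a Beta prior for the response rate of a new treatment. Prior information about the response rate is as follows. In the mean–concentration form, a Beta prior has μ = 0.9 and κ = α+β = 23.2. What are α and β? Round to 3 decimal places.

α = 20.880, β = 2.320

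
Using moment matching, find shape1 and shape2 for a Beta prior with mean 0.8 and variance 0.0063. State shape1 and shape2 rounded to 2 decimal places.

By moment matching, shape1+shape2 = μ(1−μ)/σ² − 1 = (0.8·0.2)/0.0063 − 1 = 25.3968 − 1 = 24.3968.
Since shape1/(shape1+shape2) = μ, shape1 = 0.8·24.3968 = 19.52 and shape2 = 0.2·24.3968 = 4.88.

shape1 = 19.52, shape2 = 4.88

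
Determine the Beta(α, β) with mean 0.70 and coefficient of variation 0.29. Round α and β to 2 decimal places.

α = 2.87, β = 1.23

σ = CV·μ = 0.29×0.70 = 0.20300, so σ² = 0.041209.
s+1 = μ(1−μ)/σ² = 0.2100/0.041209 = 5.0960, so s = α+β = 4.0960.
α = μs = 2.87, β = (1−μ)s = 1.23.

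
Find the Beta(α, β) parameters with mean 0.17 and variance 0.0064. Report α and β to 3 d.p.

α = 3.578, β = 17.469

Let s = α+β. The Beta variance is μ(1−μ)/(s+1).
So s+1 = μ(1−μ)/σ² = (0.17×0.83)/0.0064 = 0.1411/0.0064 = 22.0469, giving s = 21.0469.
Then α = μs = 0.17×21.0469 = 3.578 and β = (1−μ)s = 0.83×21.0469 = 17.469.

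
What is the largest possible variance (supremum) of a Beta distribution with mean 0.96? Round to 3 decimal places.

Var = μ(1−μ)/(α+β+1), which approaches μ(1−μ) as α+β → 0.
So the supremum is μ(1−μ) = 0.96×0.04 = 0.038.

0.038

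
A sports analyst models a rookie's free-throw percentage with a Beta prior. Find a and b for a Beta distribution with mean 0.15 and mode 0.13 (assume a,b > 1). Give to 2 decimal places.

a = 5.55, b = 31.45

Let s = a+b. Mean gives a = μs = 0.15s; mode gives (a−1)/(s−2) = 0.13.
Substituting: 0.15s − 1 = 0.13(s−2) = 0.13s − 0.26, so 0.02s = 0.74 and s = 37.0000.
Then a = 0.15×37.0000 = 5.55 and b = s−a = 31.45.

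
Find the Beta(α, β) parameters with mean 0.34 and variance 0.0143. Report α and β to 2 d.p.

By moment matching, α+β = μ(1−μ)/σ² − 1 = (0.34·0.66)/0.0143 − 1 = 15.6923 − 1 = 14.6923.
Since α/(α+β) = μ, α = 0.34·14.6923 = 5.00 and β = 0.66·14.6923 = 9.70.

α = 5.00, β = 9.70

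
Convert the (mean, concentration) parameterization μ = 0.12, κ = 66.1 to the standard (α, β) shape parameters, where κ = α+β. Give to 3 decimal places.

Split κ in proportion μ : (1−μ): α = 0.12·66.1 = 7.932, β = 66.1 − 7.932 = 58.168.

α = 7.932, β = 58.168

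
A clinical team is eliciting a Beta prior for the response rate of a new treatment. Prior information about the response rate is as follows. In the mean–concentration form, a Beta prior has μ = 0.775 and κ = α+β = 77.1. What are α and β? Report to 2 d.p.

α = 59.75, β = 17.35

Split κ in proportion μ : (1−μ): α = 0.775·77.1 = 59.75, β = 77.1 − 59.75 = 17.35.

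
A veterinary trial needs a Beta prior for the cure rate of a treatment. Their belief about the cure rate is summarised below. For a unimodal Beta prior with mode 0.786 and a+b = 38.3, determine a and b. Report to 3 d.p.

a = 29.532, b = 8.768

Since the density peak of Beta(a,b) is at (a−1)/(a+b−2),
a = 1 + 0.786(38.3−2) = 29.532 and b = 38.3 − 29.532 = 8.768.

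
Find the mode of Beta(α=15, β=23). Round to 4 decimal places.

The density x^(α−1)(1−x)^(β−1) is maximised at (α−1)/(α+β−2) = 14/36 = 0.3889.

0.3889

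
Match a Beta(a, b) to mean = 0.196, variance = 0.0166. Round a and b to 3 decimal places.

Let s = a+b. The Beta variance is μ(1−μ)/(s+1).
So s+1 = μ(1−μ)/σ² = (0.196×0.804)/0.0166 = 0.157584/0.0166 = 9.4930, giving s = 8.4930.
Then a = μs = 0.196×8.4930 = 1.665 and b = (1−μ)s = 0.804×8.4930 = 6.828.

a = 1.665, b = 6.828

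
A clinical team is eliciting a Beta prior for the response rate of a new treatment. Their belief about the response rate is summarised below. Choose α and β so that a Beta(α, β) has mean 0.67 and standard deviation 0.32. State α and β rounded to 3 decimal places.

σ² = 0.32² = 0.1024.
With s = α+β, Var = μ(1−μ)/(s+1), so s+1 = (0.67×0.33)/0.1024 = 2.1592 and s = 1.1592.
α = μs = 0.777, β = (1−μ)s = 0.383.

α = 0.777, β = 0.383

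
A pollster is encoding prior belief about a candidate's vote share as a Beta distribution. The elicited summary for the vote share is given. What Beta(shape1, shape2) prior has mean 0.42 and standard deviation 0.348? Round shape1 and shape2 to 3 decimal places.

shape1 = 0.425, shape2 = 0.587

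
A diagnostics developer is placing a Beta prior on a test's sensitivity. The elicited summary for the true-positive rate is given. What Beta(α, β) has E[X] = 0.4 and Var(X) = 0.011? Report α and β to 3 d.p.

α = 8.327, β = 12.491

Let s = α+β. The Beta variance is μ(1−μ)/(s+1).
So s+1 = μ(1−μ)/σ² = (0.4×0.6)/0.011 = 0.24/0.011 = 21.8182, giving s = 20.8182.
Then α = μs = 0.4×20.8182 = 8.327 and β = (1−μ)s = 0.6×20.8182 = 12.491.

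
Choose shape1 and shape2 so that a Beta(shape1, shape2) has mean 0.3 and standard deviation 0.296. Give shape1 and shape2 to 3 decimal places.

shape1 = 0.419, shape2 = 0.978

Variance = 0.296² = 0.087616. The moment-matching identity shape1+shape2 = μ(1−μ)/Var − 1 gives
shape1+shape2 = 0.21/0.087616 − 1 = 1.3968, so shape1 = μ·1.3968 = 0.419 and shape2 = (1−μ)·1.3968 = 0.978.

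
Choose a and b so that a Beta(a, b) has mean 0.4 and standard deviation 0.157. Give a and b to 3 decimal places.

First σ² = 0.024649. Setting a = μn, b = (1−μ)n with n = a+b,
μ(1−μ)/(n+1) = 0.024649 ⇒ n+1 = 0.24/0.024649 = 9.7367 ⇒ n = 8.7367.
Hence a = 0.4×8.7367 = 3.495, b = 0.6×8.7367 = 5.242.

a = 3.495, b = 5.242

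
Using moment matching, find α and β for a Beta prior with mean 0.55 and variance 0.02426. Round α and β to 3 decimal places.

By moment matching, α+β = μ(1−μ)/σ² − 1 = (0.55·0.45)/0.02426 − 1 = 10.2020 − 1 = 9.2020.
Since α/(α+β) = μ, α = 0.55·9.2020 = 5.061 and β = 0.45·9.2020 = 4.141.

α = 5.061, β = 4.141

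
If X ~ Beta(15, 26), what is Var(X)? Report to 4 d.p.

0.0055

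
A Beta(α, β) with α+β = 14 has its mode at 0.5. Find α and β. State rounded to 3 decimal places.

α = 7.000, β = 7.000

Mode = (α−1)/(κ−2) with κ = α+β, so α−1 = 0.5·12 = 6.000.
α = 7.000; β = κ − α = 7.000.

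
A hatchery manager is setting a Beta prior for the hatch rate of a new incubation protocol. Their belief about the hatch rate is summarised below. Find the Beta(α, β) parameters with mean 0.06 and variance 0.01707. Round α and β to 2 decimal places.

α = 0.14, β = 2.17

Write ν = α+β; then α = μν and Var = μ(1−μ)/(ν+1).
ν = μ(1−μ)/Var − 1 = 0.0564/0.01707 − 1 = 2.3040.
α = 0.06·2.3040 = 0.14, β = 0.94·2.3040 = 2.17.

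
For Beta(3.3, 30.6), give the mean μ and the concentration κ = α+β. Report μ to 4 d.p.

κ = α+β = 3.3+30.6 = 33.9; μ = α/κ = 3.3/33.9 = 0.0973.

μ = 0.0973, κ = 33.9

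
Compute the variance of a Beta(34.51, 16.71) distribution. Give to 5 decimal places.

0.00421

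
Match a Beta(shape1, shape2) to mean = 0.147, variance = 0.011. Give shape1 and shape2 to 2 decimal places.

shape1 = 1.53, shape2 = 8.87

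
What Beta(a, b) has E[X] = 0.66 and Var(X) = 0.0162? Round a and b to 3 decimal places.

a = 8.482, b = 4.370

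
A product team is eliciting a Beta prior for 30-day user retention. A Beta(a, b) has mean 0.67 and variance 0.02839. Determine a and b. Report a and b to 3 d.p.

a = 4.548, b = 2.240

By moment matching, a+b = μ(1−μ)/σ² − 1 = (0.67·0.33)/0.02839 − 1 = 7.7880 − 1 = 6.7880.
Since a/(a+b) = μ, a = 0.67·6.7880 = 4.548 and b = 0.33·6.7880 = 2.240.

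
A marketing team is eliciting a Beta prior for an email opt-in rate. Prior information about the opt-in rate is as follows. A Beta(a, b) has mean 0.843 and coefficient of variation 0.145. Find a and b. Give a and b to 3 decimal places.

σ = CV·μ = 0.145×0.843 = 0.12223, so σ² = 0.014941.
s+1 = μ(1−μ)/σ² = 0.132351/0.014941 = 8.8580, so s = a+b = 7.8580.
a = μs = 6.624, b = (1−μ)s = 1.234.

a = 6.624, b = 1.234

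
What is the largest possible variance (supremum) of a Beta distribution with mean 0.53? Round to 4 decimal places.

For fixed mean μ the Beta variance is μ(1−μ)/(α+β+1), increasing as α+β decreases.
Its least upper bound (not attained) is μ(1−μ) = 0.53·0.47 = 0.2491.

0.2491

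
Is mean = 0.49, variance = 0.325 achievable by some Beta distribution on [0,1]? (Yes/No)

No

The Beta variance bound is σ² < μ(1−μ).
Here μ(1−μ) = 0.49×0.51 = 0.2499, and 0.325 ≥ 0.2499.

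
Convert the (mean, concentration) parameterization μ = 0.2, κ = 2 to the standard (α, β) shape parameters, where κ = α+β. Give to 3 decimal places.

α = μκ = 0.2×2 = 0.400 and β = (1−μ)κ = 0.8×2 = 1.600.

α = 0.400, β = 1.600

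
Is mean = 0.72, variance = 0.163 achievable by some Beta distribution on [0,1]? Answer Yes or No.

Yes

A Beta with mean μ has variance μ(1−μ)/(α+β+1) < μ(1−μ).
Here μ(1−μ) = 0.72×0.28 = 0.2016, and 0.163 < 0.2016.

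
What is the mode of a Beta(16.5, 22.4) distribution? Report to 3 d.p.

With α,β > 1, mode = (α−1)/(α+β−2) = 15.5/36.9 = 0.420.

0.420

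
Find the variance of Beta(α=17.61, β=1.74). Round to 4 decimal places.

0.0040

α+β = 19.35 and αβ = 30.6414, so Var = αβ/[(α+β)²(α+β+1)] = 30.6414/7619.497875 = 0.0040.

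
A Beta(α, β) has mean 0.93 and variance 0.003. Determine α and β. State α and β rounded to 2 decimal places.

α = 19.25, β = 1.45

Let s = α+β. The Beta variance is μ(1−μ)/(s+1).
So s+1 = μ(1−μ)/σ² = (0.93×0.07)/0.003 = 0.0651/0.003 = 21.7000, giving s = 20.7000.
Then α = μs = 0.93×20.7000 = 19.25 and β = (1−μ)s = 0.07×20.7000 = 1.45.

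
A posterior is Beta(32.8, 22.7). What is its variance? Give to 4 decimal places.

Var = αβ/[(α+β)²(α+β+1)] = (32.8×22.7)/(55.5²×56.5) = 744.56/174034.125 = 0.0043.

0.0043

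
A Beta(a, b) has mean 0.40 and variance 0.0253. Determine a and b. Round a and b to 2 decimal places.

By moment matching, a+b = μ(1−μ)/σ² − 1 = (0.40·0.60)/0.0253 − 1 = 9.4862 − 1 = 8.4862.
Since a/(a+b) = μ, a = 0.40·8.4862 = 3.39 and b = 0.60·8.4862 = 5.09.

a = 3.39, b = 5.09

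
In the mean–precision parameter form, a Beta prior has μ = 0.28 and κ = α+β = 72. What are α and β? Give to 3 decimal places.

Split κ in proportion μ : (1−μ): α = 0.28·72 = 20.160, β = 72 − 20.160 = 51.840.

α = 20.160, β = 51.840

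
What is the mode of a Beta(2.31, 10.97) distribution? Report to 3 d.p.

With α,β > 1, mode = (α−1)/(α+β−2) = 1.31/11.28 = 0.116.

0.116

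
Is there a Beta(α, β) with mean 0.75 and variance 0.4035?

The Beta variance bound is σ² < μ(1−μ).
Here μ(1−μ) = 0.75×0.25 = 0.1875, and 0.4035 ≥ 0.1875.

No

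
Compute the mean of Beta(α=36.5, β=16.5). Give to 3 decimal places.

The Beta mean is α/(α+β) = 36.5/(36.5+16.5) = 0.689.

0.689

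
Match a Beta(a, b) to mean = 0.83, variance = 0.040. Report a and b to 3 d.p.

Write ν = a+b; then a = μν and Var = μ(1−μ)/(ν+1).
ν = μ(1−μ)/Var − 1 = 0.1411/0.040 − 1 = 2.5275.
a = 0.83·2.5275 = 2.098, b = 0.17·2.5275 = 0.430.

a = 2.098, b = 0.430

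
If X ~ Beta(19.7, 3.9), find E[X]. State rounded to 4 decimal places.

0.8347

The Beta mean is α/(α+β) = 19.7/(19.7+3.9) = 0.8347.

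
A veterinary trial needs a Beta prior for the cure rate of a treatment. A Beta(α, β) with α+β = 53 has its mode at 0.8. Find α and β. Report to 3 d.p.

α = 41.800, β = 11.200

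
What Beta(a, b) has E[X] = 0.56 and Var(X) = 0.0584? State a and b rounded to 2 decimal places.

a = 1.80, b = 1.42

Let s = a+b. The Beta variance is μ(1−μ)/(s+1).
So s+1 = μ(1−μ)/σ² = (0.56×0.44)/0.0584 = 0.2464/0.0584 = 4.2192, giving s = 3.2192.
Then a = μs = 0.56×3.2192 = 1.80 and b = (1−μ)s = 0.44×3.2192 = 1.42.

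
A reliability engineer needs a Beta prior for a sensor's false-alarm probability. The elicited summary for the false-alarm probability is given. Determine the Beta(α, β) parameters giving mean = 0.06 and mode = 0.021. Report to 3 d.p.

α = 1.474, β = 23.090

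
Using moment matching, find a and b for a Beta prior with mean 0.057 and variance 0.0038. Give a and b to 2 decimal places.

a = 0.75, b = 12.40

By moment matching, a+b = μ(1−μ)/σ² − 1 = (0.057·0.943)/0.0038 − 1 = 14.1450 − 1 = 13.1450.
Since a/(a+b) = μ, a = 0.057·13.1450 = 0.75 and b = 0.943·13.1450 = 12.40.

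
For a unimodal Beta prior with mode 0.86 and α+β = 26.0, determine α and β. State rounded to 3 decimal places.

Mode = (α−1)/(κ−2) with κ = α+β, so α−1 = 0.86·24.0 = 20.640.
α = 21.640; β = κ − α = 4.360.

α = 21.640, β = 4.360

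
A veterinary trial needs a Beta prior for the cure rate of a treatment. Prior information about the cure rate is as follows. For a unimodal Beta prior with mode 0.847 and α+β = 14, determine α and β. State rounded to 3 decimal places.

α = 11.164, β = 2.836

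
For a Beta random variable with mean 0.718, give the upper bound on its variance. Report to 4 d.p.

Var = μ(1−μ)/(α+β+1), which approaches μ(1−μ) as α+β → 0.
So the supremum is μ(1−μ) = 0.718×0.282 = 0.2025.

0.2025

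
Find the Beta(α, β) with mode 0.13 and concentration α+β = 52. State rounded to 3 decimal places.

α = 7.500, β = 44.500

Since the density peak of Beta(α,β) is at (α−1)/(α+β−2),
α = 1 + 0.13(52−2) = 7.500 and β = 52 − 7.500 = 44.500.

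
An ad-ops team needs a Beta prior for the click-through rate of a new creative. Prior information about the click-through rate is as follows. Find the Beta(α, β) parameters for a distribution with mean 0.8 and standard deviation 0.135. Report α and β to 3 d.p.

σ² = 0.135² = 0.018225.
With s = α+β, Var = μ(1−μ)/(s+1), so s+1 = (0.8×0.2)/0.018225 = 8.7791 and s = 7.7791.
α = μs = 6.223, β = (1−μ)s = 1.556.

α = 6.223, β = 1.556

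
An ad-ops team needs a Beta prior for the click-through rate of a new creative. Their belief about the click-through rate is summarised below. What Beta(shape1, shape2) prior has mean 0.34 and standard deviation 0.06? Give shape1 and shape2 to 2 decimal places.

shape1 = 20.85, shape2 = 40.48

σ² = 0.06² = 0.0036.
With s = shape1+shape2, Var = μ(1−μ)/(s+1), so s+1 = (0.34×0.66)/0.0036 = 62.3333 and s = 61.3333.
shape1 = μs = 20.85, shape2 = (1−μ)s = 40.48.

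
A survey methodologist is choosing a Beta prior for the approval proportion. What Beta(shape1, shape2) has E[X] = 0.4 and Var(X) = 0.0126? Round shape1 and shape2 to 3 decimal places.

Let s = shape1+shape2. The Beta variance is μ(1−μ)/(s+1).
So s+1 = μ(1−μ)/σ² = (0.4×0.6)/0.0126 = 0.24/0.0126 = 19.0476, giving s = 18.0476.
Then shape1 = μs = 0.4×18.0476 = 7.219 and shape2 = (1−μ)s = 0.6×18.0476 = 10.829.

shape1 = 7.219, shape2 = 10.829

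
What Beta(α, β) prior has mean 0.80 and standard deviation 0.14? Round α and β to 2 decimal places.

α = 5.73, β = 1.43

Variance = 0.14² = 0.0196. The moment-matching identity α+β = μ(1−μ)/Var − 1 gives
α+β = 0.1600/0.0196 − 1 = 7.1633, so α = μ·7.1633 = 5.73 and β = (1−μ)·7.1633 = 1.43.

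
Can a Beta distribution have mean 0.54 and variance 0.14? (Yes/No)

Yes

The Beta variance bound is σ² < μ(1−μ).
Here μ(1−μ) = 0.54×0.46 = 0.2484, and 0.14 < 0.2484.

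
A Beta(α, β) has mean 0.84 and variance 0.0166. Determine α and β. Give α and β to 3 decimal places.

α = 5.961, β = 1.135

By moment matching, α+β = μ(1−μ)/σ² − 1 = (0.84·0.16)/0.0166 − 1 = 8.0964 − 1 = 7.0964.
Since α/(α+β) = μ, α = 0.84·7.0964 = 5.961 and β = 0.16·7.0964 = 1.135.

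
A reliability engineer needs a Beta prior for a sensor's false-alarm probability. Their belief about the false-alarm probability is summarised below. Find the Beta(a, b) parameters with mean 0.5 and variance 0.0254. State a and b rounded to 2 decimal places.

a = 4.42, b = 4.42

By moment matching, a+b = μ(1−μ)/σ² − 1 = (0.5·0.5)/0.0254 − 1 = 9.8425 − 1 = 8.8425.
Since a/(a+b) = μ, a = 0.5·8.8425 = 4.42 and b = 0.5·8.8425 = 4.42.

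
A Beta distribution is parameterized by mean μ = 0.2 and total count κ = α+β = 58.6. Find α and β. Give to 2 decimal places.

α = 11.72, β = 46.88

α = μκ = 0.2×58.6 = 11.72 and β = (1−μ)κ = 0.8×58.6 = 46.88.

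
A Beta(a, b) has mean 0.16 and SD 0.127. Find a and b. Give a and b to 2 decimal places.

First σ² = 0.016129. Setting a = μn, b = (1−μ)n with n = a+b,
μ(1−μ)/(n+1) = 0.016129 ⇒ n+1 = 0.1344/0.016129 = 8.3328 ⇒ n = 7.3328.
Hence a = 0.16×7.3328 = 1.17, b = 0.84×7.3328 = 6.16.

a = 1.17, b = 6.16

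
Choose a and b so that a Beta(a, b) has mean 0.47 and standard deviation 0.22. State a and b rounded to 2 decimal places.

First σ² = 0.0484. Setting a = μn, b = (1−μ)n with n = a+b,
μ(1−μ)/(n+1) = 0.0484 ⇒ n+1 = 0.2491/0.0484 = 5.1467 ⇒ n = 4.1467.
Hence a = 0.47×4.1467 = 1.95, b = 0.53×4.1467 = 2.20.

a = 1.95, b = 2.20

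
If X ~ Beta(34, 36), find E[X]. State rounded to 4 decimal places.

0.4857

The Beta mean is α/(α+β) = 34/(34+36) = 0.4857.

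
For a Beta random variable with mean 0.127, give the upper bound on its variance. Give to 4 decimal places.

Var = μ(1−μ)/(α+β+1), which approaches μ(1−μ) as α+β → 0.
So the supremum is μ(1−μ) = 0.127×0.873 = 0.1109.

0.1109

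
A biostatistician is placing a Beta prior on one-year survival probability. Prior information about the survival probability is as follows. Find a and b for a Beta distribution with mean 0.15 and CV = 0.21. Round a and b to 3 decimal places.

σ = CV·μ = 0.21×0.15 = 0.03150, so σ² = 0.000992.
s+1 = μ(1−μ)/σ² = 0.1275/0.000992 = 128.4958, so s = a+b = 127.4958.
a = μs = 19.124, b = (1−μ)s = 108.371.

a = 19.124, b = 108.371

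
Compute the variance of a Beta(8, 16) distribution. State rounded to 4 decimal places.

α+β = 24 and αβ = 128, so Var = αβ/[(α+β)²(α+β+1)] = 128/14400 = 0.0089.

0.0089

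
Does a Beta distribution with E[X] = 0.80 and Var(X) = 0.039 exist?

A Beta with mean μ has variance μ(1−μ)/(α+β+1) < μ(1−μ).
Here μ(1−μ) = 0.80×0.20 = 0.1600, and 0.039 < 0.1600.

Yes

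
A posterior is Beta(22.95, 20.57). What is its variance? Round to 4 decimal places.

0.0056

α+β = 43.52 and αβ = 472.0815, so Var = αβ/[(α+β)²(α+β+1)] = 472.0815/84320.452608 = 0.0056.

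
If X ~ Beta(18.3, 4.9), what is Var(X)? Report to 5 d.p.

0.00688

Var = αβ/[(α+β)²(α+β+1)] = (18.3×4.9)/(23.2²×24.2) = 89.67/13025.408 = 0.00688.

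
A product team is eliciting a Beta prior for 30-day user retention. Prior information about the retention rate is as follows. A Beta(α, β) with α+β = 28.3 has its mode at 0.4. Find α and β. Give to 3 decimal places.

For α,β>1 the mode is (α−1)/(α+β−2), so α = mode·(κ−2)+1 = 0.4×26.3+1 = 11.520.
And β = (1−mode)·(κ−2)+1 = 0.6×26.3+1 = 16.780.

α = 11.520, β = 16.780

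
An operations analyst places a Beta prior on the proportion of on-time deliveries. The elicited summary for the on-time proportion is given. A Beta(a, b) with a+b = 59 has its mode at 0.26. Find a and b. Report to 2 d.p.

a = 15.82, b = 43.18

For a,b>1 the mode is (a−1)/(a+b−2), so a = mode·(κ−2)+1 = 0.26×57+1 = 15.82.
And b = (1−mode)·(κ−2)+1 = 0.74×57+1 = 43.18.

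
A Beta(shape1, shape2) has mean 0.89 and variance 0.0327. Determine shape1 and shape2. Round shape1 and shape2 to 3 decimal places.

shape1 = 1.775, shape2 = 0.219

By moment matching, shape1+shape2 = μ(1−μ)/σ² − 1 = (0.89·0.11)/0.0327 − 1 = 2.9939 − 1 = 1.9939.
Since shape1/(shape1+shape2) = μ, shape1 = 0.89·1.9939 = 1.775 and shape2 = 0.11·1.9939 = 0.219.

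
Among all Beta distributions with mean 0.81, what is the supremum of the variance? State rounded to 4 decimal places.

0.1539

For fixed mean μ the Beta variance is μ(1−μ)/(α+β+1), increasing as α+β decreases.
Its least upper bound (not attained) is μ(1−μ) = 0.81·0.19 = 0.1539.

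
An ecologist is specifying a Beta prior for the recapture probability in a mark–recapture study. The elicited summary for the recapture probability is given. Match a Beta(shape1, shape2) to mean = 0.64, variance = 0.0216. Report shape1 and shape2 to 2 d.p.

shape1 = 6.19, shape2 = 3.48

Write ν = shape1+shape2; then shape1 = μν and Var = μ(1−μ)/(ν+1).
ν = μ(1−μ)/Var − 1 = 0.2304/0.0216 − 1 = 9.6667.
shape1 = 0.64·9.6667 = 6.19, shape2 = 0.36·9.6667 = 3.48.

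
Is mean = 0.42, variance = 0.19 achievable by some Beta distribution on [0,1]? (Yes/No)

A Beta with mean μ has variance μ(1−μ)/(α+β+1) < μ(1−μ).
Here μ(1−μ) = 0.42×0.58 = 0.2436, and 0.19 < 0.2436.

Yes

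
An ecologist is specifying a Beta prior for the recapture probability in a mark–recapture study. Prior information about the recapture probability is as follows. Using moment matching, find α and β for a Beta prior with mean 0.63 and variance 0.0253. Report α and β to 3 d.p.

α = 5.174, β = 3.039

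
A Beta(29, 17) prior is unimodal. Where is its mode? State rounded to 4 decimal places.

With α,β > 1, mode = (α−1)/(α+β−2) = 28/44 = 0.6364.

0.6364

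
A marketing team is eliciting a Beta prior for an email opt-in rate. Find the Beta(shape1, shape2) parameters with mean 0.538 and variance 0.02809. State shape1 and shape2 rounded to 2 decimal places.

shape1 = 4.22, shape2 = 3.63

Let s = shape1+shape2. The Beta variance is μ(1−μ)/(s+1).
So s+1 = μ(1−μ)/σ² = (0.538×0.462)/0.02809 = 0.248556/0.02809 = 8.8486, giving s = 7.8486.
Then shape1 = μs = 0.538×7.8486 = 4.22 and shape2 = (1−μ)s = 0.462×7.8486 = 3.63.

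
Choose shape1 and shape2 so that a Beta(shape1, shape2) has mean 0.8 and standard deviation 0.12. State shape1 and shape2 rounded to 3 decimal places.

shape1 = 8.089, shape2 = 2.022

σ² = 0.12² = 0.0144.
With s = shape1+shape2, Var = μ(1−μ)/(s+1), so s+1 = (0.8×0.2)/0.0144 = 11.1111 and s = 10.1111.
shape1 = μs = 8.089, shape2 = (1−μ)s = 2.022.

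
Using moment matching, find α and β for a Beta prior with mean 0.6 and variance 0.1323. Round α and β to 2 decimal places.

α = 0.49, β = 0.33

Write ν = α+β; then α = μν and Var = μ(1−μ)/(ν+1).
ν = μ(1−μ)/Var − 1 = 0.24/0.1323 − 1 = 0.8141.
α = 0.6·0.8141 = 0.49, β = 0.4·0.8141 = 0.33.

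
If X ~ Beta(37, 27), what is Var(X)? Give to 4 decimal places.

0.0038

μ = 37/64 = 0.578125; Var = μ(1−μ)/(α+β+1) = 0.2438965/65 = 0.0038.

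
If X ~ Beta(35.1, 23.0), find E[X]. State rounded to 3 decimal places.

0.604

E[X] = α/(α+β) = 35.1/58.1 = 0.604.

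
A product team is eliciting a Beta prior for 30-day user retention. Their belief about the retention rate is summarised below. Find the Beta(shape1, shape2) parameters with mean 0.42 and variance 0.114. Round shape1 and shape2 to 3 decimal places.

Let s = shape1+shape2. The Beta variance is μ(1−μ)/(s+1).
So s+1 = μ(1−μ)/σ² = (0.42×0.58)/0.114 = 0.2436/0.114 = 2.1368, giving s = 1.1368.
Then shape1 = μs = 0.42×1.1368 = 0.477 and shape2 = (1−μ)s = 0.58×1.1368 = 0.659.

shape1 = 0.477, shape2 = 0.659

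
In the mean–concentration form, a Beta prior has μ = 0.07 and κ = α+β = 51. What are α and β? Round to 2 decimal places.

α = 3.57, β = 47.43

Split κ in proportion μ : (1−μ): α = 0.07·51 = 3.57, β = 51 − 3.57 = 47.43.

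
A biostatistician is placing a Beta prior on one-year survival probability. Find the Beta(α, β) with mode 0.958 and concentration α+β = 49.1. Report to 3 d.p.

Since the density peak of Beta(α,β) is at (α−1)/(α+β−2),
α = 1 + 0.958(49.1−2) = 46.122 and β = 49.1 − 46.122 = 2.978.

α = 46.122, β = 2.978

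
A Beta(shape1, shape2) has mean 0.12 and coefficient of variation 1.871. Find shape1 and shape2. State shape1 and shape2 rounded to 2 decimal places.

shape1 = 0.13, shape2 = 0.96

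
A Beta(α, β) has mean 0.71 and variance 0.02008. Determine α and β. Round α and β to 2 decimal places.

Write ν = α+β; then α = μν and Var = μ(1−μ)/(ν+1).
ν = μ(1−μ)/Var − 1 = 0.2059/0.02008 − 1 = 9.2540.
α = 0.71·9.2540 = 6.57, β = 0.29·9.2540 = 2.68.

α = 6.57, β = 2.68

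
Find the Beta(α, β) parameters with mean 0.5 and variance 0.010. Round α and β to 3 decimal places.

α = 12.000, β = 12.000

By moment matching, α+β = μ(1−μ)/σ² − 1 = (0.5·0.5)/0.010 − 1 = 25.0000 − 1 = 24.0000.
Since α/(α+β) = μ, α = 0.5·24.0000 = 12.000 and β = 0.5·24.0000 = 12.000.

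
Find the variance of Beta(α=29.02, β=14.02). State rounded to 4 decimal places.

μ = 29.02/43.04 = 0.674257; Var = μ(1−μ)/(α+β+1) = 0.2196347/44.04 = 0.0050.

0.0050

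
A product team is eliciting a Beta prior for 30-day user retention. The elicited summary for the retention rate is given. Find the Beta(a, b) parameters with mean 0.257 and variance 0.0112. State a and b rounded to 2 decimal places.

a = 4.12, b = 11.92

Write ν = a+b; then a = μν and Var = μ(1−μ)/(ν+1).
ν = μ(1−μ)/Var − 1 = 0.190951/0.0112 − 1 = 16.0492.
a = 0.257·16.0492 = 4.12, b = 0.743·16.0492 = 11.92.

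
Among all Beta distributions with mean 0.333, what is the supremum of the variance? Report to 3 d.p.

0.222

For fixed mean μ the Beta variance is μ(1−μ)/(α+β+1), increasing as α+β decreases.
Its least upper bound (not attained) is μ(1−μ) = 0.333·0.667 = 0.222.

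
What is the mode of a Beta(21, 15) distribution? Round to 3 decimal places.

0.588

The density x^(α−1)(1−x)^(β−1) is maximised at (α−1)/(α+β−2) = 20/34 = 0.588.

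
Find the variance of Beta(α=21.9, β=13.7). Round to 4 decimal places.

0.0065

μ = 21.9/35.6 = 0.615169; Var = μ(1−μ)/(α+β+1) = 0.2367362/36.6 = 0.0065.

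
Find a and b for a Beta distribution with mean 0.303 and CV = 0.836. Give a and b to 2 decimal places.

a = 0.69, b = 1.60

σ = CV·μ = 0.836×0.303 = 0.25331, so σ² = 0.064165.
s+1 = μ(1−μ)/σ² = 0.211191/0.064165 = 3.2914, so s = a+b = 2.2914.
a = μs = 0.69, b = (1−μ)s = 1.60.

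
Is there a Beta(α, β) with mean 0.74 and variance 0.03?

Yes

A Beta with mean μ has variance μ(1−μ)/(α+β+1) < μ(1−μ).
Here μ(1−μ) = 0.74×0.26 = 0.1924, and 0.03 < 0.1924.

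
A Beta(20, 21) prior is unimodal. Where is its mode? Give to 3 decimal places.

0.487

With α,β > 1, mode = (α−1)/(α+β−2) = 19/39 = 0.487.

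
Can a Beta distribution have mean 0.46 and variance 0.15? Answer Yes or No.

Yes

The Beta variance bound is σ² < μ(1−μ).
Here μ(1−μ) = 0.46×0.54 = 0.2484, and 0.15 < 0.2484.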